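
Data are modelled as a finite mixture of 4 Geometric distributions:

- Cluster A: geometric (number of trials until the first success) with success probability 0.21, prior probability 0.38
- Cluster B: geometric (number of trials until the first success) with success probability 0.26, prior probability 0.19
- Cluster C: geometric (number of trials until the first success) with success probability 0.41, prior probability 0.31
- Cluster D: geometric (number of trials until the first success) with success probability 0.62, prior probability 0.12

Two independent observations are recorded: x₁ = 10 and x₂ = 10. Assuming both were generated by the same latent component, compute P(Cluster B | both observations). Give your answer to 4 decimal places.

Apply Bayes' rule: the posterior for each component is proportional to its prior times its likelihood at x.
Since both observations come from the same component, the likelihood for component k is f_k(x₁)·f_k(x₂).
  p_A = [0.0251688] × [0.0251688] = 0.00063347
  p_B = [0.0173005] × [0.0173005] = 0.000299308
  p_C = [0.00355183] × [0.00355183] = 1.26155e-05
  p_D = [0.000102434] × [0.000102434] = 1.04927e-08
Unnormalised posteriors:
  P(Z=A)·p_A = 0.38 × 0.00063347 = 0.000240719
  P(Z=B)·p_B = 0.19 × 0.000299308 = 5.68684e-05
  P(Z=C)·p_C = 0.31 × 1.26155e-05 = 3.9108e-06
  P(Z=D)·p_D = 0.12 × 1.04927e-08 = 1.25913e-09
Normaliser: 0.000240719 + 5.68684e-05 + 3.9108e-06 + 1.25913e-09 = 0.000301499
Responsibility of Cluster B: 5.68684e-05 / 0.000301499 ≈ 0.1886

0.1886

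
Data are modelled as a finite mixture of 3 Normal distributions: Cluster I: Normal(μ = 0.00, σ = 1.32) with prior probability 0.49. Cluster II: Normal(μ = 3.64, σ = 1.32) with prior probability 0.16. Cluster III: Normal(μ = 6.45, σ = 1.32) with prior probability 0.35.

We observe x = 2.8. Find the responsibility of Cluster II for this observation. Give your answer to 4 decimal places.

By Bayes' theorem, P(k | x) = P(Z=k) f_k(x) / Σ_j P(Z=j) f_j(x).
Component likelihoods at x = 2.8:
  p_I = (1/(1.32·√(2π)))·exp(−(2.8−0.00)²/(2·1.32²)) = 0.302229·exp(-2.24977) = 0.031862
  p_II = (1/(1.32·√(2π)))·exp(−(2.8−3.64)²/(2·1.32²)) = 0.302229·exp(-0.20248) = 0.246831
  p_III = (1/(1.32·√(2π)))·exp(−(2.8−6.45)²/(2·1.32²)) = 0.302229·exp(-3.82303) = 0.00660716
Prior × likelihood for each component:
  P(Z=I)·p_I = 0.49 × 0.031862 = 0.0156124
  P(Z=II)·p_II = 0.16 × 0.246831 = 0.039493
  P(Z=III)·p_III = 0.35 × 0.00660716 = 0.00231251
Denominator: 0.0156124 + 0.039493 + 0.00231251 = 0.0574179
Responsibility of Cluster II: 0.039493 / 0.0574179 ≈ 0.6878

0.6878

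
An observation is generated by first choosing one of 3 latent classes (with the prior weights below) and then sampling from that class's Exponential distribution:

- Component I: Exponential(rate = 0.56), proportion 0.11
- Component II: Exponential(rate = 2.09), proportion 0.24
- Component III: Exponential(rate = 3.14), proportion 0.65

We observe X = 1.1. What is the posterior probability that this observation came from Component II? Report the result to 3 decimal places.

0.340

The responsibility of component k is P(Z=k) f_k(x) divided by Σ_j P(Z=j) f_j(x).
Evaluate each component's likelihood at the observed value:
  p_I = 0.302456
  p_II = 0.209751
  p_III = 0.0992834
Prior × likelihood for each component:
  P(Z=I)·p_I = 0.11 × 0.302456 = 0.0332702
  P(Z=II)·p_II = 0.24 × 0.209751 = 0.0503402
  P(Z=III)·p_III = 0.65 × 0.0992834 = 0.0645342
Denominator: 0.0332702 + 0.0503402 + 0.0645342 = 0.148145
P(Component II | x) ≈ 0.340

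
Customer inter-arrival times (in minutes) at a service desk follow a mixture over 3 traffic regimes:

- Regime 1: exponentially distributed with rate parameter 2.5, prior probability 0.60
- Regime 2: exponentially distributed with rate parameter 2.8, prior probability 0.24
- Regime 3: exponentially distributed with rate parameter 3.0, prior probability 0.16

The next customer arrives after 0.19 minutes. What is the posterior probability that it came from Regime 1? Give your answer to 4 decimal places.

0.5834

By Bayes' theorem, P(k | x) = w_k f_k(x) / Σ_j w_j f_j(x).
Exponential densities:
  f_1 = 2.5·e^(−2.5·0.19) = 2.5·e^(−0.4750) = 1.55471
  f_2 = 2.8·e^(−2.8·0.19) = 2.8·e^(−0.5320) = 1.6448
  f_3 = 3.0·e^(−3.0·0.19) = 3.0·e^(−0.5700) = 1.69658
Unnormalised posteriors:
  w_1·f_1 = 0.60 × 1.55471 = 0.932828
  w_2·f_2 = 0.24 × 1.6448 = 0.394752
  w_3·f_3 = 0.16 × 1.69658 = 0.271452
Denominator: 0.932828 + 0.394752 + 0.271452 = 1.59903
P(Regime 1 | data) = 0.932828 / 1.59903 ≈ 0.5834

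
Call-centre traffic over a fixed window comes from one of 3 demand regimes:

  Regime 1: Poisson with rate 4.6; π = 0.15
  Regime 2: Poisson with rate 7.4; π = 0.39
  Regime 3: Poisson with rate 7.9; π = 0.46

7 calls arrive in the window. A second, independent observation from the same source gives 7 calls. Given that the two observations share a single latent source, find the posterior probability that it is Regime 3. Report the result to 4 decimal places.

The responsibility of component k is π_k f_k(x) divided by Σ_j π_j f_j(x).
Since both observations come from the same component, the likelihood for component k is f_k(x₁)·f_k(x₂).
  f_1 = [e^(−4.6)·4.6^7/7! = 0.08692] × [0.08692] = 0.00755508
  f_2 = [e^(−7.4)·7.4^7/7! = 0.147371] × [0.147371] = 0.0217182
  f_3 = [e^(−7.9)·7.9^7/7! = 0.141264] × [0.141264] = 0.0199556
Multiply by the mixture weights:
  π_1·f_1 = 0.15 × 0.00755508 = 0.00113326
  π_2·f_2 = 0.39 × 0.0217182 = 0.00847011
  π_3·f_3 = 0.46 × 0.0199556 = 0.00917959
Marginal: 0.00113326 + 0.00847011 + 0.00917959 = 0.018783
So the posterior for Regime 3 is 0.00917959 / 0.018783 ≈ 0.4887.

0.4887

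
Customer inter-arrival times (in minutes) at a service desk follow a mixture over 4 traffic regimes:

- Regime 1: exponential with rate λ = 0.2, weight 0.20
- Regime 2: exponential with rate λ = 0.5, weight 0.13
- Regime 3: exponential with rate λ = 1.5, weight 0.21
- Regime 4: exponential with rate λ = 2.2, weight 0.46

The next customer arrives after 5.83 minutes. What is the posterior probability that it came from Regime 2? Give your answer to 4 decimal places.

0.2196

Apply Bayes' rule: the posterior for each component is proportional to its prior times its likelihood at x.
Evaluate each component's likelihood at the observed value:
  f_1 = 0.0623222
  f_2 = 0.027102
  f_3 = 0.000238883
  f_4 = 5.91782e-06
Weight by the priors:
  w_1·f_1 = 0.20 × 0.0623222 = 0.0124644
  w_2·f_2 = 0.13 × 0.027102 = 0.00352326
  w_3·f_3 = 0.21 × 0.000238883 = 5.01655e-05
  w_4·f_4 = 0.46 × 5.91782e-06 = 2.7222e-06
Denominator: 0.0124644 + 0.00352326 + 5.01655e-05 + 2.7222e-06 = 0.0160406
So the posterior for Regime 2 is 0.00352326 / 0.0160406 ≈ 0.2196.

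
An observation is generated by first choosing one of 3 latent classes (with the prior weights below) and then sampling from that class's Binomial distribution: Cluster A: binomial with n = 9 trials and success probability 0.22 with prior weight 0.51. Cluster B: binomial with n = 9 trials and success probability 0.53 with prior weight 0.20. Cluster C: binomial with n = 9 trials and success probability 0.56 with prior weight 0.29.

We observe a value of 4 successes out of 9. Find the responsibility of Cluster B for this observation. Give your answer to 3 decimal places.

0.307

P(component k | x) = P(Z=k)·f_k(x) / marginal(x), where marginal(x) = Σ_j P(Z=j)·f_j(x).
Component likelihoods at x = 4 successes out of 9:
  L_A = C(9,4)·0.22^4·0.78^5 = 126·0.00234256·0.288717 = 0.0852186
  L_B = C(9,4)·0.53^4·0.47^5 = 126·0.0789048·0.0229345 = 0.228015
  L_C = C(9,4)·0.56^4·0.44^5 = 126·0.098345·0.0164916 = 0.204355
Weight by the priors:
  P(Z=A)·L_A = 0.51 × 0.0852186 = 0.0434615
  P(Z=B)·L_B = 0.20 × 0.228015 = 0.045603
  P(Z=C)·L_C = 0.29 × 0.204355 = 0.0592631
Marginal: 0.0434615 + 0.045603 + 0.0592631 = 0.148328
P(Cluster B | x) = 0.045603 / 0.148328 ≈ 0.307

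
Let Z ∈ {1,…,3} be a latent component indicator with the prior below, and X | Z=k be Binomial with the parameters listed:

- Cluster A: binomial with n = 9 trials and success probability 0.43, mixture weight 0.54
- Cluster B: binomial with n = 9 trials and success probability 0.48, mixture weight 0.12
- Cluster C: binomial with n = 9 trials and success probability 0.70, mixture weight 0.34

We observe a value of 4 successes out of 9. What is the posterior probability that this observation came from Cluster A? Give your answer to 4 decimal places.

By Bayes' theorem, P(k | x) = π_k f_k(x) / Σ_j π_j f_j(x).
Evaluate each component's likelihood at the observed value:
  p_A = C(9,4)·0.43^4·0.57^5 = 126·0.034188·0.0601692 = 0.25919
  p_B = C(9,4)·0.48^4·0.52^5 = 126·0.0530842·0.0380204 = 0.254303
  p_C = C(9,4)·0.70^4·0.30^5 = 126·0.2401·0.00243 = 0.0735138
Prior × likelihood for each component:
  π_A·p_A = 0.54 × 0.25919 = 0.139963
  π_B·p_B = 0.12 × 0.254303 = 0.0305164
  π_C·p_C = 0.34 × 0.0735138 = 0.0249947
Evidence: 0.139963 + 0.0305164 + 0.0249947 = 0.195474
So the posterior for Cluster A is 0.139963 / 0.195474 ≈ 0.7160.

0.7160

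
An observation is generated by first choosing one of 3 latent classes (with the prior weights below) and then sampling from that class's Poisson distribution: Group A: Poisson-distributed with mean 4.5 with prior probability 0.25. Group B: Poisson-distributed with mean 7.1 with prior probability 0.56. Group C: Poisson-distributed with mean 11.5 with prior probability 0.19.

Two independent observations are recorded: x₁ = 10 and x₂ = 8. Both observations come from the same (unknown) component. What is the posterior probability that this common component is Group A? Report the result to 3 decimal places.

0.017

P(component k | x) = P(Z=k)·f_k(x) / marginal(x), where marginal(x) = Σ_j P(Z=j)·f_j(x).
Since both observations come from the same component, the likelihood for component k is f_k(x₁)·f_k(x₂).
  p_A = [e^(−4.5)·4.5^10/10! = 0.0104241] × [0.0463292] = 0.000482938
  p_B = [e^(−7.1)·7.1^10/10! = 0.0740167] × [0.132146] = 0.00978104
  p_C = [e^(−11.5)·11.5^10/10! = 0.112935] × [0.0768556] = 0.0086797
Weight by the priors:
  P(Z=A)·p_A = 0.25 × 0.000482938 = 0.000120734
  P(Z=B)·p_B = 0.56 × 0.00978104 = 0.00547738
  P(Z=C)·p_C = 0.19 × 0.0086797 = 0.00164914
Normaliser: 0.000120734 + 0.00547738 + 0.00164914 = 0.00724726
P(Group A | data) ≈ 0.017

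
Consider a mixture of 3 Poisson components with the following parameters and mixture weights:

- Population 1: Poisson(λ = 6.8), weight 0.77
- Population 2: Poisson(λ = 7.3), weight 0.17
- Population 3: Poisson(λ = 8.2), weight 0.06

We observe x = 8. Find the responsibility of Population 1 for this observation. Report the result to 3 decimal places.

P(component k | x) = π_k·f_k(x) / marginal(x), where marginal(x) = Σ_j π_j·f_j(x).
Component likelihoods at x = 8:
  f_1 = e^(−6.8)·6.8^8/8! = 0.126284
  f_2 = e^(−7.3)·7.3^8/8! = 0.135118
  f_3 = e^(−8.2)·8.2^8/8! = 0.139244
Prior × likelihood for each component:
  π_1·f_1 = 0.77 × 0.126284 = 0.0972387
  π_2·f_2 = 0.17 × 0.135118 = 0.02297
  π_3·f_3 = 0.06 × 0.139244 = 0.00835462
Denominator: 0.0972387 + 0.02297 + 0.00835462 = 0.128563
P(Population 1 | the observation) = 0.0972387 / 0.128563 ≈ 0.756

0.756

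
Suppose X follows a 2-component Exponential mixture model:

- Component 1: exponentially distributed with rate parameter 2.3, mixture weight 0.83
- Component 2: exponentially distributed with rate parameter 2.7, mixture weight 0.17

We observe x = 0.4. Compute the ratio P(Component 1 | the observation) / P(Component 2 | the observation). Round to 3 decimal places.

4.881

Posterior odds = (π_i f_i(x)) / (π_j f_j(x)); the normalising sum cancels.
Exponential densities:
  f_1 = 0.916594
  f_2 = 0.916908
Posterior odds = (π_1·f_1) / (π_2·f_2) = (0.83·0.916594) / (0.17·0.916908) = 0.760773 / 0.155874 ≈ 4.881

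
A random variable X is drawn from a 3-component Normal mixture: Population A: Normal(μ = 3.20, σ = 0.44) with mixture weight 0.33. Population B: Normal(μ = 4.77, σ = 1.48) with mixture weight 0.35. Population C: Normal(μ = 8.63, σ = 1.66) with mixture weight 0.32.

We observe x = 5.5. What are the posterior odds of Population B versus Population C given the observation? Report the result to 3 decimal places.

Posterior odds = (P(Z=i) f_i(x)) / (P(Z=j) f_j(x)); the normalising sum cancels.
Normal densities:
  f_A = (1/(0.44·√(2π)))·exp(−(5.5−3.20)²/(2·0.44²)) = 0.906687·exp(-13.66219) = 1.05692e-06
  f_B = (1/(1.48·√(2π)))·exp(−(5.5−4.77)²/(2·1.48²)) = 0.269556·exp(-0.12164) = 0.238682
  f_C = (1/(1.66·√(2π)))·exp(−(5.5−8.63)²/(2·1.66²)) = 0.240327·exp(-1.77763) = 0.0406242
0.0835385 / 0.0129998 ≈ 6.426

6.426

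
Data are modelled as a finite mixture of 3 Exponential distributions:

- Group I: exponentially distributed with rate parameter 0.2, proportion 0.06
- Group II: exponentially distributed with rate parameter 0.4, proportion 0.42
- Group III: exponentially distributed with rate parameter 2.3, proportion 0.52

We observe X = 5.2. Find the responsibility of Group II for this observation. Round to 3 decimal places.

0.832

By Bayes' theorem, P(k | x) = P(Z=k) f_k(x) / Σ_j P(Z=j) f_j(x).
Exponential densities:
  p_I = 0.2·e^(−0.2·5.2) = 0.2·e^(−1.0400) = 0.0706909
  p_II = 0.4·e^(−0.4·5.2) = 0.4·e^(−2.0800) = 0.0499721
  p_III = 2.3·e^(−2.3·5.2) = 2.3·e^(−11.9600) = 1.47084e-05
Weight by the priors:
  P(Z=I)·p_I = 0.06 × 0.0706909 = 0.00424146
  P(Z=II)·p_II = 0.42 × 0.0499721 = 0.0209883
  P(Z=III)·p_III = 0.52 × 1.47084e-05 = 7.64838e-06
Evidence: 0.00424146 + 0.0209883 + 7.64838e-06 = 0.0252374
P(Group II | x) = 0.0209883 / 0.0252374 ≈ 0.832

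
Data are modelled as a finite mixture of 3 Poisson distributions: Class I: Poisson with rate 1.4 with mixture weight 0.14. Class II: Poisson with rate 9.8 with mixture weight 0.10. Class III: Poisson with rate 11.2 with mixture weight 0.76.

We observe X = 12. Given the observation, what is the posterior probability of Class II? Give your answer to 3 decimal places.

0.097

The responsibility of component k is π_k f_k(x) divided by Σ_j π_j f_j(x).
Poisson probabilities:
  f_I = e^(−1.4)·1.4^12/12! = 2.91868e-08
  f_II = e^(−9.8)·9.8^12/12! = 0.0908427
  f_III = e^(−11.2)·11.2^12/12! = 0.11122
Weight by the priors:
  π_I·f_I = 0.14 × 2.91868e-08 = 4.08616e-09
  π_II·f_II = 0.10 × 0.0908427 = 0.00908427
  π_III·f_III = 0.76 × 0.11122 = 0.0845269
Denominator: 4.08616e-09 + 0.00908427 + 0.0845269 = 0.0936111
Responsibility of Class II: 0.00908427 / 0.0936111 ≈ 0.097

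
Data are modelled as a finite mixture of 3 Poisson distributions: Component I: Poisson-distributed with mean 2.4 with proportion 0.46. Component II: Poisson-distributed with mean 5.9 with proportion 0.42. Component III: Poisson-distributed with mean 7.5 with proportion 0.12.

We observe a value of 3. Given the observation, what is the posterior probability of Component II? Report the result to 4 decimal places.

0.2809

Posterior ∝ prior × likelihood, so P(k | x) ∝ w_k f_k(x); normalise over all components.
Component likelihoods at x = 3:
  f_I = 0.209014
  f_II = 0.0937707
  f_III = 0.0388887
Prior × likelihood for each component:
  w_I·f_I = 0.46 × 0.209014 = 0.0961465
  w_II·f_II = 0.42 × 0.0937707 = 0.0393837
  w_III·f_III = 0.12 × 0.0388887 = 0.00466665
Evidence: 0.0961465 + 0.0393837 + 0.00466665 = 0.140197
P(Component II | data) = 0.0393837 / 0.140197 ≈ 0.2809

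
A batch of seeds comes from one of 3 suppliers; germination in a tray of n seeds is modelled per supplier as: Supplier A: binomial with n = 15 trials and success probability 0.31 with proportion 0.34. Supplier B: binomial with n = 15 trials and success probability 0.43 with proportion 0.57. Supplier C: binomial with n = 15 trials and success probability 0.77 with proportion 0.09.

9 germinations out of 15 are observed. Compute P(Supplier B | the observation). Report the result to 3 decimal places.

Apply Bayes' rule: the posterior for each component is proportional to its prior times its likelihood at x.
Evaluate each component's likelihood at the observed value:
  L_A = C(15,9)·0.31^9·0.69^6 = 5005·2.64396e-05·0.107918 = 0.0142808
  L_B = C(15,9)·0.43^9·0.57^6 = 5005·0.000502593·0.0342964 = 0.0862719
  L_C = C(15,9)·0.77^9·0.23^6 = 5005·0.0951517·0.000148036 = 0.0704998
Weight by the priors:
  π_A·L_A = 0.34 × 0.0142808 = 0.00485549
  π_B·L_B = 0.57 × 0.0862719 = 0.049175
  π_C·L_C = 0.09 × 0.0704998 = 0.00634498
Denominator: 0.00485549 + 0.049175 + 0.00634498 = 0.0603754
P(Supplier B | 9 germinations out of 15) = 0.049175 / 0.0603754 ≈ 0.814

0.814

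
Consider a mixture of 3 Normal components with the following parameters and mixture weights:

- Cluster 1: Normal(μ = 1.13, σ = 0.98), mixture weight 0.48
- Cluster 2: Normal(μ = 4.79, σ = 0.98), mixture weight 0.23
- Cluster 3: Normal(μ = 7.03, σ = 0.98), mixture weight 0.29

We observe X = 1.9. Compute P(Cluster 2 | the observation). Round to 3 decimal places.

0.008

The responsibility of component k is π_k f_k(x) divided by Σ_j π_j f_j(x).
Evaluate each component's likelihood at the observed value:
  p_1 = (1/(0.98·√(2π)))·exp(−(1.9−1.13)²/(2·0.98²)) = 0.407084·exp(-0.30867) = 0.298971
  p_2 = (1/(0.98·√(2π)))·exp(−(1.9−4.79)²/(2·0.98²)) = 0.407084·exp(-4.34824) = 0.00526341
  p_3 = (1/(0.98·√(2π)))·exp(−(1.9−7.03)²/(2·0.98²)) = 0.407084·exp(-13.70101) = 4.56469e-07
Weight by the priors:
  π_1·p_1 = 0.48 × 0.298971 = 0.143506
  π_2·p_2 = 0.23 × 0.00526341 = 0.00121058
  π_3·p_3 = 0.29 × 4.56469e-07 = 1.32376e-07
Denominator: 0.143506 + 0.00121058 + 1.32376e-07 = 0.144717
Responsibility of Cluster 2: 0.00121058 / 0.144717 ≈ 0.008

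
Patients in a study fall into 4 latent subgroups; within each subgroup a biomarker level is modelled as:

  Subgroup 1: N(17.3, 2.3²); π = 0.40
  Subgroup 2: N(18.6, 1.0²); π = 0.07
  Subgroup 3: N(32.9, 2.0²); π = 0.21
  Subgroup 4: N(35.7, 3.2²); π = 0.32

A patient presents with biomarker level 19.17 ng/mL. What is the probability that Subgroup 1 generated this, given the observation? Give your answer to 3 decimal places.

Apply Bayes' rule: the posterior for each component is proportional to its prior times its likelihood at x.
Component likelihoods at x = 19.17 ng/mL:
  f_1 = (1/(2.3·√(2π)))·exp(−(19.17−17.3)²/(2·2.3²)) = 0.173453·exp(-0.33052) = 0.124635
  f_2 = (1/(1.0·√(2π)))·exp(−(19.17−18.6)²/(2·1.0²)) = 0.398942·exp(-0.16245) = 0.339124
  f_3 = (1/(2.0·√(2π)))·exp(−(19.17−32.9)²/(2·2.0²)) = 0.199471·exp(-23.56411) = 1.16444e-11
  f_4 = (1/(3.2·√(2π)))·exp(−(19.17−35.7)²/(2·3.2²)) = 0.124669·exp(-13.34184) = 2.00204e-07
Unnormalised posteriors:
  P(Z=1)·f_1 = 0.40 × 0.124635 = 0.0498539
  P(Z=2)·f_2 = 0.07 × 0.339124 = 0.0237387
  P(Z=3)·f_3 = 0.21 × 1.16444e-11 = 2.44532e-12
  P(Z=4)·f_4 = 0.32 × 2.00204e-07 = 6.40652e-08
Normaliser: 0.0498539 + 0.0237387 + 2.44532e-12 + 6.40652e-08 = 0.0735927
P(Subgroup 1 | the observation) = 0.0498539 / 0.0735927 ≈ 0.677

0.677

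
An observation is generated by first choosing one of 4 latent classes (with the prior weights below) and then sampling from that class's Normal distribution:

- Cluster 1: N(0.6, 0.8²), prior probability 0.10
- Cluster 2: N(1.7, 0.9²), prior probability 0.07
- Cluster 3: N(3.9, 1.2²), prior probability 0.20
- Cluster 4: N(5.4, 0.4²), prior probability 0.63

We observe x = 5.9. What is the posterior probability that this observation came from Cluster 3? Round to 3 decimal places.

0.054

P(component k | x) = P(Z=k)·f_k(x) / marginal(x), where marginal(x) = Σ_j P(Z=j)·f_j(x).
Evaluate each component's likelihood at the observed value:
  f_1 = (1/(0.8·√(2π)))·exp(−(5.9−0.6)²/(2·0.8²)) = 0.498678·exp(-21.94531) = 1.46924e-10
  f_2 = (1/(0.9·√(2π)))·exp(−(5.9−1.7)²/(2·0.9²)) = 0.443269·exp(-10.88889) = 8.27338e-06
  f_3 = (1/(1.2·√(2π)))·exp(−(5.9−3.9)²/(2·1.2²)) = 0.332452·exp(-1.38889) = 0.0828976
  f_4 = (1/(0.4·√(2π)))·exp(−(5.9−5.4)²/(2·0.4²)) = 0.997356·exp(-0.78125) = 0.456623
Prior × likelihood for each component:
  P(Z=1)·f_1 = 0.10 × 1.46924e-10 = 1.46924e-11
  P(Z=2)·f_2 = 0.07 × 8.27338e-06 = 5.79137e-07
  P(Z=3)·f_3 = 0.20 × 0.0828976 = 0.0165795
  P(Z=4)·f_4 = 0.63 × 0.456623 = 0.287672
Evidence: 1.46924e-11 + 5.79137e-07 + 0.0165795 + 0.287672 = 0.304252
So the posterior for Cluster 3 is 0.0165795 / 0.304252 ≈ 0.054.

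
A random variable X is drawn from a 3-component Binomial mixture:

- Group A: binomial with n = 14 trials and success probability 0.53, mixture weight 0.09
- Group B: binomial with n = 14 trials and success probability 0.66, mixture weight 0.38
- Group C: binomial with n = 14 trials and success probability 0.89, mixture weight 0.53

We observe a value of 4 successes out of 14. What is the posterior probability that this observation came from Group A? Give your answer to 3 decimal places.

Apply Bayes' rule: the posterior for each component is proportional to its prior times its likelihood at x.
Component likelihoods at x = 4 successes out of 14:
  f_A = C(14,4)·0.53^4·0.47^10 = 1001·0.0789048·0.000525991 = 0.0415447
  f_B = C(14,4)·0.66^4·0.34^10 = 1001·0.189747·2.06438e-05 = 0.00392102
  f_C = C(14,4)·0.89^4·0.11^10 = 1001·0.627422·2.59374e-10 = 1.629e-07
Multiply by the mixture weights:
  π_A·f_A = 0.09 × 0.0415447 = 0.00373903
  π_B·f_B = 0.38 × 0.00392102 = 0.00148999
  π_C·f_C = 0.53 × 1.629e-07 = 8.6337e-08
Denominator: 0.00373903 + 0.00148999 + 8.6337e-08 = 0.0052291
P(Group A | x) = 0.00373903 / 0.0052291 ≈ 0.715

0.715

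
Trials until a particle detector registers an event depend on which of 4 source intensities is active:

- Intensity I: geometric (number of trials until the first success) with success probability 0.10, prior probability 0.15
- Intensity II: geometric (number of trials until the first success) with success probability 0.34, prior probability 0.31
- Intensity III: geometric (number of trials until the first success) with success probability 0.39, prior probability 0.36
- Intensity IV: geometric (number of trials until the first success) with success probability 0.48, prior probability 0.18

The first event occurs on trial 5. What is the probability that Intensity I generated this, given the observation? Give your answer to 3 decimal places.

By Bayes' theorem, P(k | x) = w_k f_k(x) / Σ_j w_j f_j(x).
Geometric probabilities:
  f_I = 0.06561
  f_II = 0.0645141
  f_III = 0.0539988
  f_IV = 0.0350958
Multiply by the mixture weights:
  w_I·f_I = 0.15 × 0.06561 = 0.0098415
  w_II·f_II = 0.31 × 0.0645141 = 0.0199994
  w_III·f_III = 0.36 × 0.0539988 = 0.0194396
  w_IV·f_IV = 0.18 × 0.0350958 = 0.00631724
Sum: 0.0098415 + 0.0199994 + 0.0194396 + 0.00631724 = 0.0555977
Responsibility of Intensity I: 0.0098415 / 0.0555977 ≈ 0.177

0.177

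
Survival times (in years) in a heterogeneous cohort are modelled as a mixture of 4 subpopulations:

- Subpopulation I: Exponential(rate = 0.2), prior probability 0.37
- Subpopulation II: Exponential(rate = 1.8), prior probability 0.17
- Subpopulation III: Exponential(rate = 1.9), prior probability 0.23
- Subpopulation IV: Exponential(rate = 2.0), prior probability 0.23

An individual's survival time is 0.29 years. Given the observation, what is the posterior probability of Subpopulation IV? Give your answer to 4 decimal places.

Posterior ∝ prior × likelihood, so P(k | x) ∝ π_k f_k(x); normalise over all components.
Evaluate each component's likelihood at the observed value:
  f_I = 0.2·e^(−0.2·0.29) = 0.2·e^(−0.0580) = 0.18873
  f_II = 1.8·e^(−1.8·0.29) = 1.8·e^(−0.5220) = 1.068
  f_III = 1.9·e^(−1.9·0.29) = 1.9·e^(−0.5510) = 1.09511
  f_IV = 2.0·e^(−2.0·0.29) = 2.0·e^(−0.5800) = 1.1198
Unnormalised posteriors:
  π_I·f_I = 0.37 × 0.18873 = 0.0698301
  π_II·f_II = 0.17 × 1.068 = 0.18156
  π_III·f_III = 0.23 × 1.09511 = 0.251875
  π_IV·f_IV = 0.23 × 1.1198 = 0.257553
Normaliser: 0.0698301 + 0.18156 + 0.251875 + 0.257553 = 0.760818
P(Subpopulation IV | data) = 0.257553 / 0.760818 ≈ 0.3385

0.3385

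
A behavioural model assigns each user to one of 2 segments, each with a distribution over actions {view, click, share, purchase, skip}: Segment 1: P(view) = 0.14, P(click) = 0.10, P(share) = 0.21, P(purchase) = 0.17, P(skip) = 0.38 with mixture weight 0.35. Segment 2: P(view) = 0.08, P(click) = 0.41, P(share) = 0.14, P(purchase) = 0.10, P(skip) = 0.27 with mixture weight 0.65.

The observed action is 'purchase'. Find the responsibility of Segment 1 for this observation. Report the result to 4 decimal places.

P(component k | x) = π_k·f_k(x) / marginal(x), where marginal(x) = Σ_j π_j·f_j(x).
Evaluate each component's likelihood at the observed value:
  L_1 = P(purchase | comp) = 0.17
  L_2 = P(purchase | comp) = 0.10
Prior × likelihood for each component:
  π_1·L_1 = 0.35 × 0.17 = 0.0595
  π_2·L_2 = 0.65 × 0.1 = 0.065
Evidence: 0.0595 + 0.065 = 0.1245
Responsibility of Segment 1: 0.0595 / 0.1245 ≈ 0.4779

0.4779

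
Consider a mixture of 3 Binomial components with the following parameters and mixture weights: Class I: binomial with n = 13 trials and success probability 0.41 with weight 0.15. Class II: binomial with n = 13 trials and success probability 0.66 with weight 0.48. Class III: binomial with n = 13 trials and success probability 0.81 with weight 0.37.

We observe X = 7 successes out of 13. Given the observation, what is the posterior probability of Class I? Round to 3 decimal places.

0.217

By Bayes' theorem, P(k | x) = P(Z=k) f_k(x) / Σ_j P(Z=j) f_j(x).
Binomial probabilities:
  p_I = 0.140967
  p_II = 0.14461
  p_III = 0.0184686
Unnormalised posteriors:
  P(Z=I)·p_I = 0.15 × 0.140967 = 0.021145
  P(Z=II)·p_II = 0.48 × 0.14461 = 0.0694128
  P(Z=III)·p_III = 0.37 × 0.0184686 = 0.00683338
Normaliser: 0.021145 + 0.0694128 + 0.00683338 = 0.0973912
P(Class I | data) ≈ 0.217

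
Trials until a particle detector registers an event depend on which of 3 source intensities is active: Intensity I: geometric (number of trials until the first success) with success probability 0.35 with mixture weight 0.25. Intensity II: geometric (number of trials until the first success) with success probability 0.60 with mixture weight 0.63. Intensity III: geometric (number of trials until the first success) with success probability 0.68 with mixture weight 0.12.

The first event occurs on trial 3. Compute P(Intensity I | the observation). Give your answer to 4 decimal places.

P(component k | x) = π_k·f_k(x) / marginal(x), where marginal(x) = Σ_j π_j·f_j(x).
Evaluate each component's likelihood at the observed value:
  f_I = 0.35·(1−0.35)^2 = 0.35·0.4225 = 0.147875
  f_II = 0.60·(1−0.60)^2 = 0.60·0.16 = 0.096
  f_III = 0.68·(1−0.68)^2 = 0.68·0.1024 = 0.069632
Unnormalised posteriors:
  π_I·f_I = 0.25 × 0.147875 = 0.0369688
  π_II·f_II = 0.63 × 0.096 = 0.06048
  π_III·f_III = 0.12 × 0.069632 = 0.00835584
Denominator: 0.0369688 + 0.06048 + 0.00835584 = 0.105805
So the posterior for Intensity I is 0.0369688 / 0.105805 ≈ 0.3494.

0.3494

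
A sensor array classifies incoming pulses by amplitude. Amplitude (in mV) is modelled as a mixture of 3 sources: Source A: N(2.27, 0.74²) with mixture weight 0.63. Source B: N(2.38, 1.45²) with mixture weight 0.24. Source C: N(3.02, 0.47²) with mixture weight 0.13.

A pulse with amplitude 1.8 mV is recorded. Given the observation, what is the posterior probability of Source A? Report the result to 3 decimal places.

Posterior ∝ prior × likelihood, so P(k | x) ∝ w_k f_k(x); normalise over all components.
Normal densities:
  p_A = (1/(0.74·√(2π)))·exp(−(1.8−2.27)²/(2·0.74²)) = 0.539111·exp(-0.20170) = 0.440638
  p_B = (1/(1.45·√(2π)))·exp(−(1.8−2.38)²/(2·1.45²)) = 0.275133·exp(-0.08000) = 0.253979
  p_C = (1/(0.47·√(2π)))·exp(−(1.8−3.02)²/(2·0.47²)) = 0.848813·exp(-3.36895) = 0.0292212
Prior × likelihood for each component:
  w_A·p_A = 0.63 × 0.440638 = 0.277602
  w_B·p_B = 0.24 × 0.253979 = 0.0609551
  w_C·p_C = 0.13 × 0.0292212 = 0.00379875
Normaliser: 0.277602 + 0.0609551 + 0.00379875 = 0.342356
Responsibility of Source A: 0.277602 / 0.342356 ≈ 0.811

0.811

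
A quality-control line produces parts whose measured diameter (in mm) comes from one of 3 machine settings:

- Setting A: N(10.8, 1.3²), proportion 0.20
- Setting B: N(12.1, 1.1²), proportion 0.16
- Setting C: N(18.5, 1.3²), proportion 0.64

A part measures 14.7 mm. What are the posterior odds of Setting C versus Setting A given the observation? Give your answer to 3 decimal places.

The posterior odds equal the prior odds times the likelihood ratio: (P(Z=i)/P(Z=j))·(f_i(x)/f_j(x)).
Evaluate each component's likelihood at the observed value:
  f_A = 0.00340911
  f_B = 0.0222006
  f_C = 0.00428133
0.00274005 / 0.000681823 ≈ 4.019

4.019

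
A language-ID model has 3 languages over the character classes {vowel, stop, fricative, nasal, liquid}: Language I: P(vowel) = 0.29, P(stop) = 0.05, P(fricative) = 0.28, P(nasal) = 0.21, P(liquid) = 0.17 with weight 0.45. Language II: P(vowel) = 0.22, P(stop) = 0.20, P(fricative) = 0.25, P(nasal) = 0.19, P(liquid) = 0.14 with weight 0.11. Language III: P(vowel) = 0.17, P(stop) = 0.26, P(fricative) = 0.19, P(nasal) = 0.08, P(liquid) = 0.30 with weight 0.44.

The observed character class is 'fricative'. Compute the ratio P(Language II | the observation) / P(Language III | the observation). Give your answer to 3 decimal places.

Since P(k|x) ∝ w_k f_k(x), the posterior odds are w_i f_i(x) / (w_j f_j(x)).
Component likelihoods at x = 'fricative':
  p_I = P(fricative | comp) = 0.28
  p_II = P(fricative | comp) = 0.25
  p_III = P(fricative | comp) = 0.19
Posterior odds = (w_II·p_II) / (w_III·p_III) = (0.11·0.25) / (0.44·0.19) = 0.0275 / 0.0836 ≈ 0.329

0.329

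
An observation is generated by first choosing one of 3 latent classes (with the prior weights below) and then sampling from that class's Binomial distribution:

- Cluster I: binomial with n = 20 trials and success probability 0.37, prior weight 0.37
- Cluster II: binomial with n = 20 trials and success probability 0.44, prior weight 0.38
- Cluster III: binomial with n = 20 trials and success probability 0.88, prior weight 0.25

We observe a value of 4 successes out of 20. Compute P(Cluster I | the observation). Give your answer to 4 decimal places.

0.7622

By Bayes' theorem, P(k | x) = w_k f_k(x) / Σ_j w_j f_j(x).
Component likelihoods at x = 4 successes out of 20:
  f_I = 0.0559177
  f_II = 0.0169869
  f_III = 5.37186e-12
Weight by the priors:
  w_I·f_I = 0.37 × 0.0559177 = 0.0206896
  w_II·f_II = 0.38 × 0.0169869 = 0.006455
  w_III·f_III = 0.25 × 5.37186e-12 = 1.34296e-12
Denominator: 0.0206896 + 0.006455 + 1.34296e-12 = 0.0271446
P(Cluster I | data) ≈ 0.7622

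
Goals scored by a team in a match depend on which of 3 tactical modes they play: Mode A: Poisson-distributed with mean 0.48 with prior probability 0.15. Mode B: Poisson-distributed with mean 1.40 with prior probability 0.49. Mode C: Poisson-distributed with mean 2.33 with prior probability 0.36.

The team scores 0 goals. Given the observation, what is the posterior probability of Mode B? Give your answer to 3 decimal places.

0.486

P(component k | x) = w_k·f_k(x) / marginal(x), where marginal(x) = Σ_j w_j·f_j(x).
Component likelihoods at x = 0 goals:
  L_A = 0.618783
  L_B = 0.246597
  L_C = 0.0972957
Weight by the priors:
  w_A·L_A = 0.15 × 0.618783 = 0.0928175
  w_B·L_B = 0.49 × 0.246597 = 0.120833
  w_C·L_C = 0.36 × 0.0972957 = 0.0350265
Marginal: 0.0928175 + 0.120833 + 0.0350265 = 0.248676
P(Mode B | the observation) = 0.120833 / 0.248676 ≈ 0.486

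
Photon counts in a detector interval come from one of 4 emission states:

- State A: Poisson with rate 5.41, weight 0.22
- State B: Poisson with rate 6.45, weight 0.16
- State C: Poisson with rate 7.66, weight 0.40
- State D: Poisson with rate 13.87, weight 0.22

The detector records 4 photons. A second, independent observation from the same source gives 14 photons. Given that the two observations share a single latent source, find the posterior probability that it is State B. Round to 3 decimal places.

By Bayes' theorem, P(k | x) = π_k f_k(x) / Σ_j π_j f_j(x).
Since both observations come from the same component, the likelihood for component k is f_k(x₁)·f_k(x₂).
  L_A = [e^(−5.41)·5.41^4/4! = 0.159604] × [0.00094367] = 0.000150614
  L_B = [e^(−6.45)·6.45^4/4! = 0.11398] × [0.00391046] = 0.000445714
  L_C = [e^(−7.66)·7.66^4/4! = 0.0676096] × [0.0129449] = 0.000875199
  L_D = [e^(−13.87)·13.87^4/4! = 0.00146026] × [0.105925] = 0.000154678
Multiply by the mixture weights:
  π_A·L_A = 0.22 × 0.000150614 = 3.3135e-05
  π_B·L_B = 0.16 × 0.000445714 = 7.13143e-05
  π_C·L_C = 0.40 × 0.000875199 = 0.00035008
  π_D·L_D = 0.22 × 0.000154678 = 3.40291e-05
Sum: 3.3135e-05 + 7.13143e-05 + 0.00035008 + 3.40291e-05 = 0.000488558
Responsibility of State B: 7.13143e-05 / 0.000488558 ≈ 0.146

0.146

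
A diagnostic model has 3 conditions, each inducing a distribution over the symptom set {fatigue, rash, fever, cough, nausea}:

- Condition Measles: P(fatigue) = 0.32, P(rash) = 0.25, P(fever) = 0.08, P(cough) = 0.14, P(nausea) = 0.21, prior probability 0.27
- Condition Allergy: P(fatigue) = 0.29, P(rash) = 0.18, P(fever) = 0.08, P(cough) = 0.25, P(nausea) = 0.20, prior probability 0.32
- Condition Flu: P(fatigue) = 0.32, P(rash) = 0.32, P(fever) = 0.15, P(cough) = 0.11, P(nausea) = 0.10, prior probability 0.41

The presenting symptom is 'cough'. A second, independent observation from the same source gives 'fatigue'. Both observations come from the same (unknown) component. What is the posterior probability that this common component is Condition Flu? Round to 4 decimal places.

0.2902

P(component k | x) = π_k·f_k(x) / marginal(x), where marginal(x) = Σ_j π_j·f_j(x).
Since both observations come from the same component, the likelihood for component k is f_k(x₁)·f_k(x₂).
  L_Measles = [P(cough | comp) = 0.14] × [0.32] = 0.0448
  L_Allergy = [P(cough | comp) = 0.25] × [0.29] = 0.0725
  L_Flu = [P(cough | comp) = 0.11] × [0.32] = 0.0352
Multiply by the mixture weights:
  π_Measles·L_Measles = 0.27 × 0.0448 = 0.012096
  π_Allergy·L_Allergy = 0.32 × 0.0725 = 0.0232
  π_Flu·L_Flu = 0.41 × 0.0352 = 0.014432
Evidence: 0.012096 + 0.0232 + 0.014432 = 0.049728
P(Condition Flu | x₁, x₂) = 0.014432 / 0.049728 ≈ 0.2902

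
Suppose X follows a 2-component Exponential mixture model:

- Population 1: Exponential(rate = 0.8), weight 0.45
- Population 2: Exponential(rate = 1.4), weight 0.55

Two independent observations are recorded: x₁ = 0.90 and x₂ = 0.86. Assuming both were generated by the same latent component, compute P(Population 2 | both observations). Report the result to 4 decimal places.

0.5656

The responsibility of component k is w_k f_k(x) divided by Σ_j w_j f_j(x).
Since both observations come from the same component, the likelihood for component k is f_k(x₁)·f_k(x₂).
  p_1 = [0.389402] × [0.402064] = 0.156565
  p_2 = [0.397116] × [0.419989] = 0.166784
Prior × likelihood for each component:
  w_1·p_1 = 0.45 × 0.156565 = 0.070454
  w_2·p_2 = 0.55 × 0.166784 = 0.0917312
Denominator: 0.070454 + 0.0917312 = 0.162185
P(Population 2 | data) ≈ 0.5656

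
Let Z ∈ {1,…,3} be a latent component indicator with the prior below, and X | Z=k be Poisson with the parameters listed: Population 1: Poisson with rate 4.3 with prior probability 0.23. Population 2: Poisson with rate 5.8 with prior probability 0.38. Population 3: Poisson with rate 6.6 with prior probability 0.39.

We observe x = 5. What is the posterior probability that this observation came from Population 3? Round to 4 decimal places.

0.3537

By Bayes' theorem, P(k | x) = w_k f_k(x) / Σ_j w_j f_j(x).
Component likelihoods at x = 5:
  p_1 = 0.166224
  p_2 = 0.165596
  p_3 = 0.141969
Weight by the priors:
  w_1·p_1 = 0.23 × 0.166224 = 0.0382316
  w_2·p_2 = 0.38 × 0.165596 = 0.0629266
  w_3·p_3 = 0.39 × 0.141969 = 0.0553681
Evidence: 0.0382316 + 0.0629266 + 0.0553681 = 0.156526
So the posterior for Population 3 is 0.0553681 / 0.156526 ≈ 0.3537.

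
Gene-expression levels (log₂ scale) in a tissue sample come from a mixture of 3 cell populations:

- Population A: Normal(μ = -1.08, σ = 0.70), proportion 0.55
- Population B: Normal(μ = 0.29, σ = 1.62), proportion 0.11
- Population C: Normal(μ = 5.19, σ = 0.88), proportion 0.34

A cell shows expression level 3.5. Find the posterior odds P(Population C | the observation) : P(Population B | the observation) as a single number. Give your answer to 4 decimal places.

6.4095

Since P(k|x) ∝ P(Z=k) f_k(x), the posterior odds are P(Z=i) f_i(x) / (P(Z=j) f_j(x)).
Evaluate each component's likelihood at the observed value:
  p_A = 2.88377e-10
  p_B = 0.0345793
  p_C = 0.0717062
0.0243801 / 0.00380373 ≈ 6.4095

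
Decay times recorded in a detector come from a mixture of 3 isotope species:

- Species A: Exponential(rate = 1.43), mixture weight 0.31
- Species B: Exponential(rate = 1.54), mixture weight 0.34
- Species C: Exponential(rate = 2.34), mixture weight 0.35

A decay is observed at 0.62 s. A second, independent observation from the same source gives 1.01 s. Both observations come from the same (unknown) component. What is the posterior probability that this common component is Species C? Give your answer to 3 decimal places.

Posterior ∝ prior × likelihood, so P(k | x) ∝ P(Z=k) f_k(x); normalise over all components.
Since both observations come from the same component, the likelihood for component k is f_k(x₁)·f_k(x₂).
  L_A = [0.589238] × [0.337353] = 0.198781
  L_B = [0.592729] × [0.325102] = 0.192697
  L_C = [0.548456] × [0.220193] = 0.120766
Unnormalised posteriors:
  P(Z=A)·L_A = 0.31 × 0.198781 = 0.0616221
  P(Z=B)·L_B = 0.34 × 0.192697 = 0.0655171
  P(Z=C)·L_C = 0.35 × 0.120766 = 0.0422682
Normaliser: 0.0616221 + 0.0655171 + 0.0422682 = 0.169407
So the posterior for Species C is 0.0422682 / 0.169407 ≈ 0.250.

0.250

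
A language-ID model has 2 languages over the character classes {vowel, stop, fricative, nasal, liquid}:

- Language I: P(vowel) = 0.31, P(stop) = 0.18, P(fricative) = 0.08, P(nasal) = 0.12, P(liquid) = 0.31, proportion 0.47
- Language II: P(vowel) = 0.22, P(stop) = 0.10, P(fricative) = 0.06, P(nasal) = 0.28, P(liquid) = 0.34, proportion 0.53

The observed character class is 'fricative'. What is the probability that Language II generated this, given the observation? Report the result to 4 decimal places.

0.4582

P(component k | x) = w_k·f_k(x) / marginal(x), where marginal(x) = Σ_j w_j·f_j(x).
Evaluate each component's likelihood at the observed value:
  f_I = P(fricative | comp) = 0.08
  f_II = P(fricative | comp) = 0.06
Unnormalised posteriors:
  w_I·f_I = 0.47 × 0.08 = 0.0376
  w_II·f_II = 0.53 × 0.06 = 0.0318
Normaliser: 0.0376 + 0.0318 = 0.0694
P(Language II | data) ≈ 0.4582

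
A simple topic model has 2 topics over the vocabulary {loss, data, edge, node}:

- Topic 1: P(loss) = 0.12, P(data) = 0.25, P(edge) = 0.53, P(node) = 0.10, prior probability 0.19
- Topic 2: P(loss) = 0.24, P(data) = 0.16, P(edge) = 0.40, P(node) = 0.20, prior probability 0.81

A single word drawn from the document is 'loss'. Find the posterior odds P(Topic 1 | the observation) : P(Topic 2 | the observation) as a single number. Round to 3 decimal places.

Since P(k|x) ∝ w_k f_k(x), the posterior odds are w_i f_i(x) / (w_j f_j(x)).
Categorical probabilities:
  L_1 = 0.12
  L_2 = 0.24
0.0228 / 0.1944 ≈ 0.117

0.117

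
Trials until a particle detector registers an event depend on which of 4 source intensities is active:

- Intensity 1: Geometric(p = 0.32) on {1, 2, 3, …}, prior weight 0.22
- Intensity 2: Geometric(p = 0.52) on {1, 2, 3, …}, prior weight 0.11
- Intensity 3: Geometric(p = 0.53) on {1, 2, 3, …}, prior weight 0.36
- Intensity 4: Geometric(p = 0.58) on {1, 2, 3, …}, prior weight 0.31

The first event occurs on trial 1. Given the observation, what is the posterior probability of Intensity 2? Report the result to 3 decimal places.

0.115

The responsibility of component k is π_k f_k(x) divided by Σ_j π_j f_j(x).
Geometric probabilities:
  p_1 = 0.32·(1−0.32)^0 = 0.32·1 = 0.32
  p_2 = 0.52·(1−0.52)^0 = 0.52·1 = 0.52
  p_3 = 0.53·(1−0.53)^0 = 0.53·1 = 0.53
  p_4 = 0.58·(1−0.58)^0 = 0.58·1 = 0.58
Weight by the priors:
  π_1·p_1 = 0.22 × 0.32 = 0.0704
  π_2·p_2 = 0.11 × 0.52 = 0.0572
  π_3·p_3 = 0.36 × 0.53 = 0.1908
  π_4·p_4 = 0.31 × 0.58 = 0.1798
Denominator: 0.0704 + 0.0572 + 0.1908 + 0.1798 = 0.4982
P(Intensity 2 | x) = 0.0572 / 0.4982 ≈ 0.115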